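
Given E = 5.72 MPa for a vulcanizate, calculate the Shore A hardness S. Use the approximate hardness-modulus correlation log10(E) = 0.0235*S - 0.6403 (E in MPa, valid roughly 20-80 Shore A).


log10(E) = 0.0235*S - 0.6403  =>  S = (log10(E) + 0.6403) / 0.0235
log10(5.72) = 0.757396
S = (0.757396 + 0.6403) / 0.0235 = 1.397696 / 0.0235
S = 59.5

Shore A = 59.5


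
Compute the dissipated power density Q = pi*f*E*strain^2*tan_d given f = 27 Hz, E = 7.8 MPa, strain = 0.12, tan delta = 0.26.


Q = pi * f * E * strain^2 * tan_d
= pi * 27 * 7.8 * 0.12^2 * 0.26
= pi * 27 * 7.8 * 0.0144 * 0.26
= 2.4771

Q = 2.4771


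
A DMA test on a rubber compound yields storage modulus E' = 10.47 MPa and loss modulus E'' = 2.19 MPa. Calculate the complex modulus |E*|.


|E*| = sqrt(E'^2 + E''^2)
= sqrt(10.47^2 + 2.19^2)
= sqrt(109.6209 + 4.7961)
= 10.697 MPa

10.697 MPa


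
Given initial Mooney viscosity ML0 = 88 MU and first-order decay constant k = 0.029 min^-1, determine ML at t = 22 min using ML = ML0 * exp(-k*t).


ML = ML0 * exp(-k * t)
ML = 88 * exp(-0.029 * 22)
ML = 88 * 0.5283
ML = 46.49 MU

46.49 MU


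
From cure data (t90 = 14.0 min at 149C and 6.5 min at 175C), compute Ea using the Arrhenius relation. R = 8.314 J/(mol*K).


T1 = 422.15 K, T2 = 448.15 K
1/T1 - 1/T2 = 1.3743e-04
ln(t1/t2) = ln(14.0/6.5) = 0.7673
Ea = 8.314 * 0.7673 / 1.3743e-04 = 46415.8898 J/mol
Ea = 46.42 kJ/mol

46.42 kJ/mol


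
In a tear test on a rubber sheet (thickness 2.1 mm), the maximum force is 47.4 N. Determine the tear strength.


Tear strength = force / thickness
= 47.4 / 2.1
= 22.57 N/mm

22.57 N/mm


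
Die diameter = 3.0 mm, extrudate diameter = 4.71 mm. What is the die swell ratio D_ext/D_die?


Die swell ratio = D_extrudate / D_die
= 4.71 / 3.0
= 1.57

Die swell = 1.57


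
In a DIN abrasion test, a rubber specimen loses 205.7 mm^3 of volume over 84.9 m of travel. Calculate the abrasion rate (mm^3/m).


Rate = volume_loss / distance
= 205.7 / 84.9
= 2.423 mm^3/m

2.423 mm^3/m


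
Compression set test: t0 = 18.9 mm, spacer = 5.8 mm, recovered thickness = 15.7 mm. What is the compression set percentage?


CS = (t0 - recovered) / (t0 - ts) * 100
= (18.9 - 15.7) / (18.9 - 5.8) * 100
= 3.2 / 13.1 * 100
= 24.4%

24.4%


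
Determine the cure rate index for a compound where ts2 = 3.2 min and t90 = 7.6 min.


CRI = 100 / (t90 - ts2)
= 100 / (7.6 - 3.2)
= 100 / 4.4
= 22.73 min^-1

22.73 min^-1


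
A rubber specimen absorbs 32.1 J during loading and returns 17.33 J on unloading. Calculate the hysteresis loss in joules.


Hysteresis loss = loading - unloading
= 32.1 - 17.33
= 14.77 J

14.77 J


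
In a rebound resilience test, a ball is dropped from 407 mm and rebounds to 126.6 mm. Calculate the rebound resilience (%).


Resilience = h_rebound / h_drop * 100
= 126.6 / 407 * 100
= 31.1%

31.1%


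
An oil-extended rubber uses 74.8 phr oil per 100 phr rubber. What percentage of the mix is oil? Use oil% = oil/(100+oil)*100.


Oil % = oil / (100 + oil) * 100
= 74.8 / (100 + 74.8) * 100
= 74.8 / 174.8 * 100
= 42.79%

42.79%


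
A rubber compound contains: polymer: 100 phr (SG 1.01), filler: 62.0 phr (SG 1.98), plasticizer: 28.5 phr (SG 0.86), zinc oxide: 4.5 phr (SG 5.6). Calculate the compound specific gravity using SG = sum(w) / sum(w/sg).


Sum of weights = 195.0
Volume contributions:
  polymer: 100/1.01 = 99.0099
  filler: 62.0/1.98 = 31.3131
  plasticizer: 28.5/0.86 = 33.1395
  zinc oxide: 4.5/5.6 = 0.8036
Sum of volumes = 164.2661
SG = 195.0 / 164.2661 = 1.187

SG = 1.187


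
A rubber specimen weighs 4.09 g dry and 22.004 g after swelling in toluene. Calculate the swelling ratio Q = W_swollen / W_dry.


Q = W_swollen / W_dry
Q = 22.004 / 4.09
Q = 5.38

Q = 5.38


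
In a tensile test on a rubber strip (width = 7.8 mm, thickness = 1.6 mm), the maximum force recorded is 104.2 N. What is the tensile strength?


Area = width * thickness = 7.8 * 1.6 = 12.48 mm^2
TS = force / area = 104.2 / 12.48 = 8.35 MPa

8.35 MPa


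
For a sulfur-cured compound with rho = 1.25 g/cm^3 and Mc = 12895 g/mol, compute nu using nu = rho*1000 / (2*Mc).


nu = rho * 1000 / (2 * Mc)
nu = 1.25 * 1000 / (2 * 12895)
nu = 1250.0 / 25790
nu = 0.0485 mol/L

0.0485 mol/L


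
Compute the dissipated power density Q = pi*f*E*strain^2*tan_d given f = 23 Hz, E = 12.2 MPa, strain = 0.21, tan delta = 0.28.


Q = pi * f * E * strain^2 * tan_d
= pi * 23 * 12.2 * 0.21^2 * 0.28
= pi * 23 * 12.2 * 0.0441 * 0.28
= 10.8851

Q = 10.8851


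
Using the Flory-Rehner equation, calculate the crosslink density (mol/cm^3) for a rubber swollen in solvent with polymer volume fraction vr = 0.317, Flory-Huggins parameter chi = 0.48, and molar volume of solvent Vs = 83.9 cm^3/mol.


ln(1 - vr) = ln(1 - 0.317) = -0.3813
Numerator = -((-0.3813) + 0.317 + 0.48 * 0.317^2) = 0.0160
Denominator = 83.9 * (0.317^(1/3) - 0.317/2) = 43.9087
nu = 0.0160 / 43.9087 = 3.6498e-04 mol/cm^3

3.6498e-04 mol/cm^3


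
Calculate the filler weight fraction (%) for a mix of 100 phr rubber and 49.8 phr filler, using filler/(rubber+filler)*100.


Filler % = filler / (rubber + filler) * 100
= 49.8 / (100 + 49.8) * 100
= 49.8 / 149.8 * 100
= 33.24%

33.24%


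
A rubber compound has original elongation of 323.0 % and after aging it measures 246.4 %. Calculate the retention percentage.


Retention = aged / original * 100
= 246.4 / 323.0 * 100
= 76.3%

76.3%


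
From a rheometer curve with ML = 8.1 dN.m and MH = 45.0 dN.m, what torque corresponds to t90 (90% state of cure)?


M90 = ML + 0.9 * (MH - ML)
M90 = 8.1 + 0.9 * (45.0 - 8.1)
M90 = 8.1 + 0.9 * 36.9
M90 = 41.31 dN.m

41.31 dN.m


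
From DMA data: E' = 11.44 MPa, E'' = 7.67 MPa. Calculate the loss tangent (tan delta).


tan delta = E'' / E'
= 7.67 / 11.44
= 0.6705

tan delta = 0.6705


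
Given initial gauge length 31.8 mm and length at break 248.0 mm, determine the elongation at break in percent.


Elongation = (Lf - L0) / L0 * 100
= (248.0 - 31.8) / 31.8 * 100
= 216.2 / 31.8 * 100
= 679.9%

679.9%


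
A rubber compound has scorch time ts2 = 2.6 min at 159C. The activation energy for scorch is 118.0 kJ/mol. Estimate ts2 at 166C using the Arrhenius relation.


Convert temperatures: T1 = 159 + 273.15 = 432.15 K, T2 = 166 + 273.15 = 439.15 K
ts2_new = 2.6 * exp(118000 / 8.314 * (1/439.15 - 1/432.15))
1/T2 - 1/T1 = -3.6885e-05
ts2_new = 1.54 min

1.54 min


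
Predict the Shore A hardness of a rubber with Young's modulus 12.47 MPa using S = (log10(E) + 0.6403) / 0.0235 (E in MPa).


log10(E) = 0.0235*S - 0.6403  =>  S = (log10(E) + 0.6403) / 0.0235
log10(12.47) = 1.095866
S = (1.095866 + 0.6403) / 0.0235 = 1.736166 / 0.0235
S = 73.9

Shore A = 73.9


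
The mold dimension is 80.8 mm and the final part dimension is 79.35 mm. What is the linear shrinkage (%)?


Shrinkage = (mold - part) / mold * 100
= (80.8 - 79.35) / 80.8 * 100
= 1.45 / 80.8 * 100
= 1.79%

1.79%


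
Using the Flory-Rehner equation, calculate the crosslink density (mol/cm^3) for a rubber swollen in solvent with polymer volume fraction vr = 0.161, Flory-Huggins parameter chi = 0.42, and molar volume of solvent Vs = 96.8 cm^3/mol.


ln(1 - vr) = ln(1 - 0.161) = -0.1755
Numerator = -((-0.1755) + 0.161 + 0.42 * 0.161^2) = 0.0037
Denominator = 96.8 * (0.161^(1/3) - 0.161/2) = 44.8680
nu = 0.0037 / 44.8680 = 8.1523e-05 mol/cm^3

8.1523e-05 mol/cm^3


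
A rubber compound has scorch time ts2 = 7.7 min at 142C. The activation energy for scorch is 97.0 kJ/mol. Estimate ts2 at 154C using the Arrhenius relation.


Convert temperatures: T1 = 142 + 273.15 = 415.15 K, T2 = 154 + 273.15 = 427.15 K
ts2_new = 7.7 * exp(97000 / 8.314 * (1/427.15 - 1/415.15))
1/T2 - 1/T1 = -6.7670e-05
ts2_new = 3.5 min

3.5 min


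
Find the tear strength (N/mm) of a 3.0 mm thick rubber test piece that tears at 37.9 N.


Tear strength = force / thickness
= 37.9 / 3.0
= 12.63 N/mm

12.63 N/mm


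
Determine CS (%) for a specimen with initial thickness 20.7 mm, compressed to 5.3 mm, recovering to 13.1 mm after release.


CS = (t0 - recovered) / (t0 - ts) * 100
= (20.7 - 13.1) / (20.7 - 5.3) * 100
= 7.6 / 15.4 * 100
= 49.4%

49.4%


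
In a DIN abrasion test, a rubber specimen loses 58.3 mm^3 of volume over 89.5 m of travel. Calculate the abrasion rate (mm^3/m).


Rate = volume_loss / distance
= 58.3 / 89.5
= 0.651 mm^3/m

0.651 mm^3/m


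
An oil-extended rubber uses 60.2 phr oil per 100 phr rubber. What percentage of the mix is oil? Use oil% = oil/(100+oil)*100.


Oil % = oil / (100 + oil) * 100
= 60.2 / (100 + 60.2) * 100
= 60.2 / 160.2 * 100
= 37.58%

37.58%


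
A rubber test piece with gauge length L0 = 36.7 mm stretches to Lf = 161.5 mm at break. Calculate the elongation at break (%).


Elongation = (Lf - L0) / L0 * 100
= (161.5 - 36.7) / 36.7 * 100
= 124.8 / 36.7 * 100
= 340.1%

340.1%


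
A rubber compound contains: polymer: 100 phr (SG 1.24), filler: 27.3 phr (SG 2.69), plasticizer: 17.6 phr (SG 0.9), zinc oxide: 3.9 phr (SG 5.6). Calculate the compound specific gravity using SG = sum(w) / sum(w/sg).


Sum of weights = 148.8
Volume contributions:
  polymer: 100/1.24 = 80.6452
  filler: 27.3/2.69 = 10.1487
  plasticizer: 17.6/0.9 = 19.5556
  zinc oxide: 3.9/5.6 = 0.6964
Sum of volumes = 111.0458
SG = 148.8 / 111.0458 = 1.34

SG = 1.34


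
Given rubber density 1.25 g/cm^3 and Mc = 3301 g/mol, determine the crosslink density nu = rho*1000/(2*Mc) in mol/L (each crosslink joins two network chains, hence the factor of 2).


nu = rho * 1000 / (2 * Mc)
nu = 1.25 * 1000 / (2 * 3301)
nu = 1250.0 / 6602
nu = 0.1893 mol/L

0.1893 mol/L


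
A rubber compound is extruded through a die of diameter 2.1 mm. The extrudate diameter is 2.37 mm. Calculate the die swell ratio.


Die swell ratio = D_extrudate / D_die
= 2.37 / 2.1
= 1.129

Die swell = 1.129


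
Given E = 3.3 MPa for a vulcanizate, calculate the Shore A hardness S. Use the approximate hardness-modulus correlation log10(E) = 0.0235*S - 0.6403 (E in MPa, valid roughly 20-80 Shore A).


log10(E) = 0.0235*S - 0.6403  =>  S = (log10(E) + 0.6403) / 0.0235
log10(3.3) = 0.518514
S = (0.518514 + 0.6403) / 0.0235 = 1.158814 / 0.0235
S = 49.3

Shore A = 49.3


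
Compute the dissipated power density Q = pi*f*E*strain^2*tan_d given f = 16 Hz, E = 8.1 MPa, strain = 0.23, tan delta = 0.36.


Q = pi * f * E * strain^2 * tan_d
= pi * 16 * 8.1 * 0.23^2 * 0.36
= pi * 16 * 8.1 * 0.0529 * 0.36
= 7.7538

Q = 7.7538


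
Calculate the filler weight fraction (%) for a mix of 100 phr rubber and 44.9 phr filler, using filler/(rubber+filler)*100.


Filler % = filler / (rubber + filler) * 100
= 44.9 / (100 + 44.9) * 100
= 44.9 / 144.9 * 100
= 30.99%

30.99%


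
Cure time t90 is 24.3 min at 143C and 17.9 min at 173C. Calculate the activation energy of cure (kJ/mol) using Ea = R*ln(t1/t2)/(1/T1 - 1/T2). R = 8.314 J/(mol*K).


T1 = 416.15 K, T2 = 446.15 K
1/T1 - 1/T2 = 1.6158e-04
ln(t1/t2) = ln(24.3/17.9) = 0.3057
Ea = 8.314 * 0.3057 / 1.6158e-04 = 15728.2494 J/mol
Ea = 15.73 kJ/mol

15.73 kJ/mol


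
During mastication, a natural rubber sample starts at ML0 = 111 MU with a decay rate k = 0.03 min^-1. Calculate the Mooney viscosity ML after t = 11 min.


ML = ML0 * exp(-k * t)
ML = 111 * exp(-0.03 * 11)
ML = 111 * 0.7189
ML = 79.8 MU

79.8 MU


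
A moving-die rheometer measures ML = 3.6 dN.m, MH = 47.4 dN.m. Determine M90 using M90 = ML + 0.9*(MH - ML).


M90 = ML + 0.9 * (MH - ML)
M90 = 3.6 + 0.9 * (47.4 - 3.6)
M90 = 3.6 + 0.9 * 43.8
M90 = 43.02 dN.m

43.02 dN.m


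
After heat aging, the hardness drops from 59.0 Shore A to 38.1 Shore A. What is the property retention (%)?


Retention = aged / original * 100
= 38.1 / 59.0 * 100
= 64.6%

64.6%


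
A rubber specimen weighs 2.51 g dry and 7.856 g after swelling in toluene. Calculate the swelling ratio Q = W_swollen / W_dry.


Q = W_swollen / W_dry
Q = 7.856 / 2.51
Q = 3.13

Q = 3.13


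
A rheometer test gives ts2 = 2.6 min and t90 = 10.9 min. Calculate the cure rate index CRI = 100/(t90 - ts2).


CRI = 100 / (t90 - ts2)
= 100 / (10.9 - 2.6)
= 100 / 8.3
= 12.05 min^-1

12.05 min^-1


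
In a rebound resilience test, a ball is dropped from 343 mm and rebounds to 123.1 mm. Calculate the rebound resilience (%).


Resilience = h_rebound / h_drop * 100
= 123.1 / 343 * 100
= 35.9%

35.9%


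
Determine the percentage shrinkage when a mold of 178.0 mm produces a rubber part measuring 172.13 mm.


Shrinkage = (mold - part) / mold * 100
= (178.0 - 172.13) / 178.0 * 100
= 5.87 / 178.0 * 100
= 3.3%

3.3%


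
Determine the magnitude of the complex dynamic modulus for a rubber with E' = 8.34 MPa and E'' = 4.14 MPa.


|E*| = sqrt(E'^2 + E''^2)
= sqrt(8.34^2 + 4.14^2)
= sqrt(69.5556 + 17.1396)
= 9.311 MPa

9.311 MPa


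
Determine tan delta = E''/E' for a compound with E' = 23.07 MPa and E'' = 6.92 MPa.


tan delta = E'' / E'
= 6.92 / 23.07
= 0.3

tan delta = 0.3


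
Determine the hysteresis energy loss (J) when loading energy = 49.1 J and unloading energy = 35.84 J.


Hysteresis loss = loading - unloading
= 49.1 - 35.84
= 13.26 J

13.26 J


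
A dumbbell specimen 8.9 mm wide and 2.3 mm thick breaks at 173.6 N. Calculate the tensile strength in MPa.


Area = width * thickness = 8.9 * 2.3 = 20.47 mm^2
TS = force / area = 173.6 / 20.47 = 8.48 MPa

8.48 MPa


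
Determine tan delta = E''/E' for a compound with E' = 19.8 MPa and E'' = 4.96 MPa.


tan delta = E'' / E'
= 4.96 / 19.8
= 0.2505

tan delta = 0.2505


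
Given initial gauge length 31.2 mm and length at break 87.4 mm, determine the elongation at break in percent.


Elongation = (Lf - L0) / L0 * 100
= (87.4 - 31.2) / 31.2 * 100
= 56.2 / 31.2 * 100
= 180.1%

180.1%


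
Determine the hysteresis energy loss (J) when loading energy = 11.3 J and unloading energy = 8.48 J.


Hysteresis loss = loading - unloading
= 11.3 - 8.48
= 2.82 J

2.82 J


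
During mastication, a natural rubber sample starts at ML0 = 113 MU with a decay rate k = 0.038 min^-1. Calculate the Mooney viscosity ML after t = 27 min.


ML = ML0 * exp(-k * t)
ML = 113 * exp(-0.038 * 27)
ML = 113 * 0.3584
ML = 40.5 MU

40.5 MU


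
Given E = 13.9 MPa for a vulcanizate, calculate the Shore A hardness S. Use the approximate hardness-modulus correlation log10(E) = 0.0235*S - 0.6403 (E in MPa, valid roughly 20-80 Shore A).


log10(E) = 0.0235*S - 0.6403  =>  S = (log10(E) + 0.6403) / 0.0235
log10(13.9) = 1.143015
S = (1.143015 + 0.6403) / 0.0235 = 1.783315 / 0.0235
S = 75.9

Shore A = 75.9


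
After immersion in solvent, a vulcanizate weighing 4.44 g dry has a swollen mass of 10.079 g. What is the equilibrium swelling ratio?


Q = W_swollen / W_dry
Q = 10.079 / 4.44
Q = 2.27

Q = 2.27


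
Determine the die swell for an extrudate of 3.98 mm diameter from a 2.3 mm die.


Die swell ratio = D_extrudate / D_die
= 3.98 / 2.3
= 1.73

Die swell = 1.73


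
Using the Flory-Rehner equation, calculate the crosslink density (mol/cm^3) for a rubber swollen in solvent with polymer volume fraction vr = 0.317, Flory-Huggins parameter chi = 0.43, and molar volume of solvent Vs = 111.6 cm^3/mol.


ln(1 - vr) = ln(1 - 0.317) = -0.3813
Numerator = -((-0.3813) + 0.317 + 0.43 * 0.317^2) = 0.0211
Denominator = 111.6 * (0.317^(1/3) - 0.317/2) = 58.4054
nu = 0.0211 / 58.4054 = 3.6041e-04 mol/cm^3

3.6041e-04 mol/cm^3


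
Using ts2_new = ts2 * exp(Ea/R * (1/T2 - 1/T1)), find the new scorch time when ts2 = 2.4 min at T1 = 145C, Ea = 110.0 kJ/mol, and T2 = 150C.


Convert temperatures: T1 = 145 + 273.15 = 418.15 K, T2 = 150 + 273.15 = 423.15 K
ts2_new = 2.4 * exp(110000 / 8.314 * (1/423.15 - 1/418.15))
1/T2 - 1/T1 = -2.8258e-05
ts2_new = 1.65 min

1.65 min


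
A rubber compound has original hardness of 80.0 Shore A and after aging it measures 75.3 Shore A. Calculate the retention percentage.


Retention = aged / original * 100
= 75.3 / 80.0 * 100
= 94.1%

94.1%


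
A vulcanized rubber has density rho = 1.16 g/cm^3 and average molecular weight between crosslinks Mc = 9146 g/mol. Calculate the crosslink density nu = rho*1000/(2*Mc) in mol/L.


nu = rho * 1000 / (2 * Mc)
nu = 1.16 * 1000 / (2 * 9146)
nu = 1160.0 / 18292
nu = 0.0634 mol/L

0.0634 mol/L


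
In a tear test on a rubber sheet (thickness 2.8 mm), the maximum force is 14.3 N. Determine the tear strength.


Tear strength = force / thickness
= 14.3 / 2.8
= 5.11 N/mm

5.11 N/mm


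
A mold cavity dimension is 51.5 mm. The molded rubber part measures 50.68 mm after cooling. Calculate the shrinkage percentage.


Shrinkage = (mold - part) / mold * 100
= (51.5 - 50.68) / 51.5 * 100
= 0.82 / 51.5 * 100
= 1.59%

1.59%


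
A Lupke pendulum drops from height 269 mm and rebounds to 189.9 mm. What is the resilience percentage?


Resilience = h_rebound / h_drop * 100
= 189.9 / 269 * 100
= 70.6%

70.6%


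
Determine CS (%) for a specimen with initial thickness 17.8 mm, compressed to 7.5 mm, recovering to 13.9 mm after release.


CS = (t0 - recovered) / (t0 - ts) * 100
= (17.8 - 13.9) / (17.8 - 7.5) * 100
= 3.9 / 10.3 * 100
= 37.9%

37.9%


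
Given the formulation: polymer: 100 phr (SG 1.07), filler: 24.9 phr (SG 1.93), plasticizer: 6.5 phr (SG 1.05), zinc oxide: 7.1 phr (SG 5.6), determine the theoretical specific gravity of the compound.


Sum of weights = 138.5
Volume contributions:
  polymer: 100/1.07 = 93.4579
  filler: 24.9/1.93 = 12.9016
  plasticizer: 6.5/1.05 = 6.1905
  zinc oxide: 7.1/5.6 = 1.2679
Sum of volumes = 113.8178
SG = 138.5 / 113.8178 = 1.217

SG = 1.217


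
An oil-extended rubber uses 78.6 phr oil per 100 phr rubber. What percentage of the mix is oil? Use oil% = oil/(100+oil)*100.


Oil % = oil / (100 + oil) * 100
= 78.6 / (100 + 78.6) * 100
= 78.6 / 178.6 * 100
= 44.01%

44.01%


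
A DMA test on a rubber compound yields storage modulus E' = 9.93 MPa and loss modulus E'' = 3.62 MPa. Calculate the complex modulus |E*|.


|E*| = sqrt(E'^2 + E''^2)
= sqrt(9.93^2 + 3.62^2)
= sqrt(98.6049 + 13.1044)
= 10.569 MPa

10.569 MPa


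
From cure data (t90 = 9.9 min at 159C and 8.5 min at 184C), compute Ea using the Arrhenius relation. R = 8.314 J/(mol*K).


T1 = 432.15 K, T2 = 457.15 K
1/T1 - 1/T2 = 1.2655e-04
ln(t1/t2) = ln(9.9/8.5) = 0.1525
Ea = 8.314 * 0.1525 / 1.2655e-04 = 10017.1378 J/mol
Ea = 10.02 kJ/mol

10.02 kJ/mol


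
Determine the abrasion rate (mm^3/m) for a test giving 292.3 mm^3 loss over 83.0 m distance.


Rate = volume_loss / distance
= 292.3 / 83.0
= 3.522 mm^3/m

3.522 mm^3/m


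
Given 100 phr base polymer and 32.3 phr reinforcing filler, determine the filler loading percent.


Filler % = filler / (rubber + filler) * 100
= 32.3 / (100 + 32.3) * 100
= 32.3 / 132.3 * 100
= 24.41%

24.41%


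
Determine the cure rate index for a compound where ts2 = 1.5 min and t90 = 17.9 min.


CRI = 100 / (t90 - ts2)
= 100 / (17.9 - 1.5)
= 100 / 16.4
= 6.1 min^-1

6.1 min^-1


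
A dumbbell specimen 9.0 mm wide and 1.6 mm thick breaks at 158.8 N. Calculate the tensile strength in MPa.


Area = width * thickness = 9.0 * 1.6 = 14.4 mm^2
TS = force / area = 158.8 / 14.4 = 11.03 MPa

11.03 MPa


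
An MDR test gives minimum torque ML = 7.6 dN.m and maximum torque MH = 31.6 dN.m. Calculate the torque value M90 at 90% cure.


M90 = ML + 0.9 * (MH - ML)
M90 = 7.6 + 0.9 * (31.6 - 7.6)
M90 = 7.6 + 0.9 * 24.0
M90 = 29.2 dN.m

29.2 dN.m


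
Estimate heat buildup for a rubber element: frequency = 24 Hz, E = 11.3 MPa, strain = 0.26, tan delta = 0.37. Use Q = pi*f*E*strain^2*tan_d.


Q = pi * f * E * strain^2 * tan_d
= pi * 24 * 11.3 * 0.26^2 * 0.37
= pi * 24 * 11.3 * 0.0676 * 0.37
= 21.3102

Q = 21.3102


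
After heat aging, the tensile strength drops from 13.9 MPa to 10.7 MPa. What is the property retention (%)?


Retention = aged / original * 100
= 10.7 / 13.9 * 100
= 77.0%

77.0%


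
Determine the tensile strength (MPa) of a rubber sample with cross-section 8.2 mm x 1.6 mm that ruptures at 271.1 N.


Area = width * thickness = 8.2 * 1.6 = 13.12 mm^2
TS = force / area = 271.1 / 13.12 = 20.66 MPa

20.66 MPa


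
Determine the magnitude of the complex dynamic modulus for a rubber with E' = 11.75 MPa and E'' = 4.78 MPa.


|E*| = sqrt(E'^2 + E''^2)
= sqrt(11.75^2 + 4.78^2)
= sqrt(138.0625 + 22.8484)
= 12.685 MPa

12.685 MPa


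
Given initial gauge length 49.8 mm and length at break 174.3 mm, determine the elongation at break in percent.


Elongation = (Lf - L0) / L0 * 100
= (174.3 - 49.8) / 49.8 * 100
= 124.5 / 49.8 * 100
= 250.0%

250.0%


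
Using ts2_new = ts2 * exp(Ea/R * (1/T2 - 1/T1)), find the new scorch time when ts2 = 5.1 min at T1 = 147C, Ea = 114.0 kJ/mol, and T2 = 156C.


Convert temperatures: T1 = 147 + 273.15 = 420.15 K, T2 = 156 + 273.15 = 429.15 K
ts2_new = 5.1 * exp(114000 / 8.314 * (1/429.15 - 1/420.15))
1/T2 - 1/T1 = -4.9915e-05
ts2_new = 2.57 min

2.57 min


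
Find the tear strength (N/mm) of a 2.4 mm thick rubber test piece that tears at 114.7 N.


Tear strength = force / thickness
= 114.7 / 2.4
= 47.79 N/mm

47.79 N/mm


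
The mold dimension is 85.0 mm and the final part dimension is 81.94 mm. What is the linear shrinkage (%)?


Shrinkage = (mold - part) / mold * 100
= (85.0 - 81.94) / 85.0 * 100
= 3.06 / 85.0 * 100
= 3.6%

3.6%


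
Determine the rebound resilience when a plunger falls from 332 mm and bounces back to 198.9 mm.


Resilience = h_rebound / h_drop * 100
= 198.9 / 332 * 100
= 59.9%

59.9%


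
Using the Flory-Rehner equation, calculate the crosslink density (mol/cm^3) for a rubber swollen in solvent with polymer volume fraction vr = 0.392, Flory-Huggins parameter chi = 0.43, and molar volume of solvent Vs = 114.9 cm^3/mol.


ln(1 - vr) = ln(1 - 0.392) = -0.4976
Numerator = -((-0.4976) + 0.392 + 0.43 * 0.392^2) = 0.0395
Denominator = 114.9 * (0.392^(1/3) - 0.392/2) = 61.5704
nu = 0.0395 / 61.5704 = 6.4162e-04 mol/cm^3

6.4162e-04 mol/cm^3


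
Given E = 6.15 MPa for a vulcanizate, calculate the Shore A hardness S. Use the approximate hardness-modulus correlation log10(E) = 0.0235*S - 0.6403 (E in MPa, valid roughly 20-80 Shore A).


log10(E) = 0.0235*S - 0.6403  =>  S = (log10(E) + 0.6403) / 0.0235
log10(6.15) = 0.788875
S = (0.788875 + 0.6403) / 0.0235 = 1.429175 / 0.0235
S = 60.8

Shore A = 60.8


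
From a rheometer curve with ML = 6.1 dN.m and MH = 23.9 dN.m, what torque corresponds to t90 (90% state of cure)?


M90 = ML + 0.9 * (MH - ML)
M90 = 6.1 + 0.9 * (23.9 - 6.1)
M90 = 6.1 + 0.9 * 17.8
M90 = 22.12 dN.m

22.12 dN.m


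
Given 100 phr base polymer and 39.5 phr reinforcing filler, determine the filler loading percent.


Filler % = filler / (rubber + filler) * 100
= 39.5 / (100 + 39.5) * 100
= 39.5 / 139.5 * 100
= 28.32%

28.32%


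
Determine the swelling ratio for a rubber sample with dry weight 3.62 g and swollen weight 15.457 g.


Q = W_swollen / W_dry
Q = 15.457 / 3.62
Q = 4.27

Q = 4.27


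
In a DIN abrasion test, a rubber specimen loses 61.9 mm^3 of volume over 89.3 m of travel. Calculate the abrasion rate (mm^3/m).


Rate = volume_loss / distance
= 61.9 / 89.3
= 0.693 mm^3/m

0.693 mm^3/m


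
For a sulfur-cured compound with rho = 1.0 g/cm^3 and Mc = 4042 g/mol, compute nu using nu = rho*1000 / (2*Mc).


nu = rho * 1000 / (2 * Mc)
nu = 1.0 * 1000 / (2 * 4042)
nu = 1000.0 / 8084
nu = 0.1237 mol/L

0.1237 mol/L


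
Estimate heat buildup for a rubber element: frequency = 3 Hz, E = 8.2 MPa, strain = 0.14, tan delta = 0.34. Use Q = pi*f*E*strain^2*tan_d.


Q = pi * f * E * strain^2 * tan_d
= pi * 3 * 8.2 * 0.14^2 * 0.34
= pi * 3 * 8.2 * 0.0196 * 0.34
= 0.5150

Q = 0.5150


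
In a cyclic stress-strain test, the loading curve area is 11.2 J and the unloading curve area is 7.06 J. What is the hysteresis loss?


Hysteresis loss = loading - unloading
= 11.2 - 7.06
= 4.14 J

4.14 J


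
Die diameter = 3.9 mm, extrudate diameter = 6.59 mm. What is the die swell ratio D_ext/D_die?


Die swell ratio = D_extrudate / D_die
= 6.59 / 3.9
= 1.69

Die swell = 1.69


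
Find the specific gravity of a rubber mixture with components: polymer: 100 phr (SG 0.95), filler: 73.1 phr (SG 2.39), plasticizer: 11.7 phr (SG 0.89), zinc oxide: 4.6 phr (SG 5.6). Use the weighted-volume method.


Sum of weights = 189.4
Volume contributions:
  polymer: 100/0.95 = 105.2632
  filler: 73.1/2.39 = 30.5858
  plasticizer: 11.7/0.89 = 13.1461
  zinc oxide: 4.6/5.6 = 0.8214
Sum of volumes = 149.8164
SG = 189.4 / 149.8164 = 1.264

SG = 1.264


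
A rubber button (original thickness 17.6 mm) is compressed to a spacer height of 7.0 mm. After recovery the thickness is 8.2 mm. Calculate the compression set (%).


CS = (t0 - recovered) / (t0 - ts) * 100
= (17.6 - 8.2) / (17.6 - 7.0) * 100
= 9.4 / 10.6 * 100
= 88.7%

88.7%


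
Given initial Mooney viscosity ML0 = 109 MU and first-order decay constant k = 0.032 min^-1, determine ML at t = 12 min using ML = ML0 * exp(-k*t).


ML = ML0 * exp(-k * t)
ML = 109 * exp(-0.032 * 12)
ML = 109 * 0.6811
ML = 74.24 MU

74.24 MU


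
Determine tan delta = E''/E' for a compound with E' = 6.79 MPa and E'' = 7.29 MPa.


tan delta = E'' / E'
= 7.29 / 6.79
= 1.0736

tan delta = 1.0736


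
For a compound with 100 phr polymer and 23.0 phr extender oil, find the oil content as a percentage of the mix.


Oil % = oil / (100 + oil) * 100
= 23.0 / (100 + 23.0) * 100
= 23.0 / 123.0 * 100
= 18.7%

18.7%


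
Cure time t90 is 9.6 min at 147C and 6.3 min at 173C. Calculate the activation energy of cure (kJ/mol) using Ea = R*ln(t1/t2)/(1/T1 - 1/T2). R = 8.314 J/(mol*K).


T1 = 420.15 K, T2 = 446.15 K
1/T1 - 1/T2 = 1.3870e-04
ln(t1/t2) = ln(9.6/6.3) = 0.4212
Ea = 8.314 * 0.4212 / 1.3870e-04 = 25247.8373 J/mol
Ea = 25.25 kJ/mol

25.25 kJ/mol


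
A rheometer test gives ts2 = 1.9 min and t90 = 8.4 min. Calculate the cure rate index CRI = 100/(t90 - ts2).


CRI = 100 / (t90 - ts2)
= 100 / (8.4 - 1.9)
= 100 / 6.5
= 15.38 min^-1

15.38 min^-1


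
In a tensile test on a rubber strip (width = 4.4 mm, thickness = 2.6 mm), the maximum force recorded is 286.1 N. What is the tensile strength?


Area = width * thickness = 4.4 * 2.6 = 11.44 mm^2
TS = force / area = 286.1 / 11.44 = 25.01 MPa

25.01 MPa


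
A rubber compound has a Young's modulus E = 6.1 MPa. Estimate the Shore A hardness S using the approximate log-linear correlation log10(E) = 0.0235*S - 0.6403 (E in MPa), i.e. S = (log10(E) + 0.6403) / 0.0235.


log10(E) = 0.0235*S - 0.6403  =>  S = (log10(E) + 0.6403) / 0.0235
log10(6.1) = 0.785330
S = (0.785330 + 0.6403) / 0.0235 = 1.425630 / 0.0235
S = 60.7

Shore A = 60.7


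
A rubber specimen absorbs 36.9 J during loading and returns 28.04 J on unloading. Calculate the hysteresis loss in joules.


Hysteresis loss = loading - unloading
= 36.9 - 28.04
= 8.86 J

8.86 J


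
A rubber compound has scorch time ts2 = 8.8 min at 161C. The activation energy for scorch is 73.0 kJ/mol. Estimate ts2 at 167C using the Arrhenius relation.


Convert temperatures: T1 = 161 + 273.15 = 434.15 K, T2 = 167 + 273.15 = 440.15 K
ts2_new = 8.8 * exp(73000 / 8.314 * (1/440.15 - 1/434.15))
1/T2 - 1/T1 = -3.1399e-05
ts2_new = 6.68 min

6.68 min


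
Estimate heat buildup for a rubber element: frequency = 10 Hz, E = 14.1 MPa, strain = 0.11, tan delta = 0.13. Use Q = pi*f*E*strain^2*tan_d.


Q = pi * f * E * strain^2 * tan_d
= pi * 10 * 14.1 * 0.11^2 * 0.13
= pi * 10 * 14.1 * 0.0121 * 0.13
= 0.6968

Q = 0.6968


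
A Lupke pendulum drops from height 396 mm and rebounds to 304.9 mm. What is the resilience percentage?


Resilience = h_rebound / h_drop * 100
= 304.9 / 396 * 100
= 77.0%

77.0%


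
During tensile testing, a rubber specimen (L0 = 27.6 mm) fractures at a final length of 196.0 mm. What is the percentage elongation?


Elongation = (Lf - L0) / L0 * 100
= (196.0 - 27.6) / 27.6 * 100
= 168.4 / 27.6 * 100
= 610.1%

610.1%


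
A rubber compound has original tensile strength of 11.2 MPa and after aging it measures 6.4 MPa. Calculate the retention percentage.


Retention = aged / original * 100
= 6.4 / 11.2 * 100
= 57.1%

57.1%


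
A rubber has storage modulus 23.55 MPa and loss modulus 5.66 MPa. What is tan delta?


tan delta = E'' / E'
= 5.66 / 23.55
= 0.2403

tan delta = 0.2403


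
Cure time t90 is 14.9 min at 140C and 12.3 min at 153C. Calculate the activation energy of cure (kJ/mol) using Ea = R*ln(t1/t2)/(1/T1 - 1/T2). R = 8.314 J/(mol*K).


T1 = 413.15 K, T2 = 426.15 K
1/T1 - 1/T2 = 7.3837e-05
ln(t1/t2) = ln(14.9/12.3) = 0.1918
Ea = 8.314 * 0.1918 / 7.3837e-05 = 21592.3224 J/mol
Ea = 21.59 kJ/mol

21.59 kJ/mol


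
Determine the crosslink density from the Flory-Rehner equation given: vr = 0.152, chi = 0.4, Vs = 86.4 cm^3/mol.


ln(1 - vr) = ln(1 - 0.152) = -0.1649
Numerator = -((-0.1649) + 0.152 + 0.4 * 0.152^2) = 0.0036
Denominator = 86.4 * (0.152^(1/3) - 0.152/2) = 39.5436
nu = 0.0036 / 39.5436 = 9.1874e-05 mol/cm^3

9.1874e-05 mol/cm^3


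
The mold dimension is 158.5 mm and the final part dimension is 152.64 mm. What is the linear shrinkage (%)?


Shrinkage = (mold - part) / mold * 100
= (158.5 - 152.64) / 158.5 * 100
= 5.86 / 158.5 * 100
= 3.7%

3.7%


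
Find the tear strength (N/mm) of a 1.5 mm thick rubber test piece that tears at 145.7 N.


Tear strength = force / thickness
= 145.7 / 1.5
= 97.13 N/mm

97.13 N/mm


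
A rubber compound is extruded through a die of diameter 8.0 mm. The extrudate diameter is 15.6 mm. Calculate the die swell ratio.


Die swell ratio = D_extrudate / D_die
= 15.6 / 8.0
= 1.95

Die swell = 1.95


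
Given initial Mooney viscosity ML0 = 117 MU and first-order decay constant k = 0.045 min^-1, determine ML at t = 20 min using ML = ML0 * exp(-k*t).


ML = ML0 * exp(-k * t)
ML = 117 * exp(-0.045 * 20)
ML = 117 * 0.4066
ML = 47.57 MU

47.57 MU


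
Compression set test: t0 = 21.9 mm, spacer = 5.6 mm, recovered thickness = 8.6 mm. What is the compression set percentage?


CS = (t0 - recovered) / (t0 - ts) * 100
= (21.9 - 8.6) / (21.9 - 5.6) * 100
= 13.3 / 16.3 * 100
= 81.6%

81.6%


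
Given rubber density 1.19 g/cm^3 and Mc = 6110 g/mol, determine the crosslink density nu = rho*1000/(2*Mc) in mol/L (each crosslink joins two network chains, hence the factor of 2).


nu = rho * 1000 / (2 * Mc)
nu = 1.19 * 1000 / (2 * 6110)
nu = 1190.0 / 12220
nu = 0.0974 mol/L

0.0974 mol/L


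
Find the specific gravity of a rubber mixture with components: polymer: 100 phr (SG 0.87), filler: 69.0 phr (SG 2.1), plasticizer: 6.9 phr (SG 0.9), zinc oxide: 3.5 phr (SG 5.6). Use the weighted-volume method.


Sum of weights = 179.4
Volume contributions:
  polymer: 100/0.87 = 114.9425
  filler: 69.0/2.1 = 32.8571
  plasticizer: 6.9/0.9 = 7.6667
  zinc oxide: 3.5/5.6 = 0.6250
Sum of volumes = 156.0913
SG = 179.4 / 156.0913 = 1.149

SG = 1.149


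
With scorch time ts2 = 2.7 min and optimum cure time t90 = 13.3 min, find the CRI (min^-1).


CRI = 100 / (t90 - ts2)
= 100 / (13.3 - 2.7)
= 100 / 10.6
= 9.43 min^-1

9.43 min^-1


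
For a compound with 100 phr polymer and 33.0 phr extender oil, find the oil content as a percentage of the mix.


Oil % = oil / (100 + oil) * 100
= 33.0 / (100 + 33.0) * 100
= 33.0 / 133.0 * 100
= 24.81%

24.81%


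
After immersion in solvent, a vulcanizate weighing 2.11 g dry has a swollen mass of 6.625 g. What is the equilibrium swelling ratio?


Q = W_swollen / W_dry
Q = 6.625 / 2.11
Q = 3.14

Q = 3.14


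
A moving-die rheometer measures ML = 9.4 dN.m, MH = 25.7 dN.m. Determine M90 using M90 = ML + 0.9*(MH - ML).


M90 = ML + 0.9 * (MH - ML)
M90 = 9.4 + 0.9 * (25.7 - 9.4)
M90 = 9.4 + 0.9 * 16.3
M90 = 24.07 dN.m

24.07 dN.m


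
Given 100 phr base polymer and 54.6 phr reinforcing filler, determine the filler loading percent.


Filler % = filler / (rubber + filler) * 100
= 54.6 / (100 + 54.6) * 100
= 54.6 / 154.6 * 100
= 35.32%

35.32%


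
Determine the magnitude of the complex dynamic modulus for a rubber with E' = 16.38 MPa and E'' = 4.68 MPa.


|E*| = sqrt(E'^2 + E''^2)
= sqrt(16.38^2 + 4.68^2)
= sqrt(268.3044 + 21.9024)
= 17.035 MPa

17.035 MPa


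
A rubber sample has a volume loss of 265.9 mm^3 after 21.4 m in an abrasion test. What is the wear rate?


Rate = volume_loss / distance
= 265.9 / 21.4
= 12.425 mm^3/m

12.425 mm^3/m


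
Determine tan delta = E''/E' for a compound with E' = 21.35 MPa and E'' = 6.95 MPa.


tan delta = E'' / E'
= 6.95 / 21.35
= 0.3255

tan delta = 0.3255


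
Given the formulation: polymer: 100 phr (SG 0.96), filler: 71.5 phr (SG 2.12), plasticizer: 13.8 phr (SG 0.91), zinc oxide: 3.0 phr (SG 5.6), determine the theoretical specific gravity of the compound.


Sum of weights = 188.3
Volume contributions:
  polymer: 100/0.96 = 104.1667
  filler: 71.5/2.12 = 33.7264
  plasticizer: 13.8/0.91 = 15.1648
  zinc oxide: 3.0/5.6 = 0.5357
Sum of volumes = 153.5936
SG = 188.3 / 153.5936 = 1.226

SG = 1.226


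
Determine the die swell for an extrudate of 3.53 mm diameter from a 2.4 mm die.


Die swell ratio = D_extrudate / D_die
= 3.53 / 2.4
= 1.471

Die swell = 1.471


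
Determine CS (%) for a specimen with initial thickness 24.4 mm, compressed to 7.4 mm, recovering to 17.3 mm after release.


CS = (t0 - recovered) / (t0 - ts) * 100
= (24.4 - 17.3) / (24.4 - 7.4) * 100
= 7.1 / 17.0 * 100
= 41.8%

41.8%


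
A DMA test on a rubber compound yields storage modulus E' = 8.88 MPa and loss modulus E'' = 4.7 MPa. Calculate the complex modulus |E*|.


|E*| = sqrt(E'^2 + E''^2)
= sqrt(8.88^2 + 4.7^2)
= sqrt(78.8544 + 22.0900)
= 10.047 MPa

10.047 MPa


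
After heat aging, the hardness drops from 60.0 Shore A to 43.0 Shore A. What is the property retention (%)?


Retention = aged / original * 100
= 43.0 / 60.0 * 100
= 71.7%

71.7%


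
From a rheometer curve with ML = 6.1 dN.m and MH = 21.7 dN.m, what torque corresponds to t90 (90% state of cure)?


M90 = ML + 0.9 * (MH - ML)
M90 = 6.1 + 0.9 * (21.7 - 6.1)
M90 = 6.1 + 0.9 * 15.6
M90 = 20.14 dN.m

20.14 dN.m


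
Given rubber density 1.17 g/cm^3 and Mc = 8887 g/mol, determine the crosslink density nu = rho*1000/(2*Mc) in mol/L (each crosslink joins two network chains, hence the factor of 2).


nu = rho * 1000 / (2 * Mc)
nu = 1.17 * 1000 / (2 * 8887)
nu = 1170.0 / 17774
nu = 0.0658 mol/L

0.0658 mol/L


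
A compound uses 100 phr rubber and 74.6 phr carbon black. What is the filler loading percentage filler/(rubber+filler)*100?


Filler % = filler / (rubber + filler) * 100
= 74.6 / (100 + 74.6) * 100
= 74.6 / 174.6 * 100
= 42.73%

42.73%


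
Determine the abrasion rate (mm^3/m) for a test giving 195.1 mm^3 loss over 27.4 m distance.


Rate = volume_loss / distance
= 195.1 / 27.4
= 7.12 mm^3/m

7.12 mm^3/m


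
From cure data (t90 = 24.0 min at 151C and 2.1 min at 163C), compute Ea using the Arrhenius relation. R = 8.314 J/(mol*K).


T1 = 424.15 K, T2 = 436.15 K
1/T1 - 1/T2 = 6.4867e-05
ln(t1/t2) = ln(24.0/2.1) = 2.4361
Ea = 8.314 * 2.4361 / 6.4867e-05 = 312235.4237 J/mol
Ea = 312.24 kJ/mol

312.24 kJ/mol


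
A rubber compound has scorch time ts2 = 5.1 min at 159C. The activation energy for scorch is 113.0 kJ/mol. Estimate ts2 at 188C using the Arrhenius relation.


Convert temperatures: T1 = 159 + 273.15 = 432.15 K, T2 = 188 + 273.15 = 461.15 K
ts2_new = 5.1 * exp(113000 / 8.314 * (1/461.15 - 1/432.15))
1/T2 - 1/T1 = -1.4552e-04
ts2_new = 0.71 min

0.71 min


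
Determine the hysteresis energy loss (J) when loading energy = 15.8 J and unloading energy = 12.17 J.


Hysteresis loss = loading - unloading
= 15.8 - 12.17
= 3.63 J

3.63 J


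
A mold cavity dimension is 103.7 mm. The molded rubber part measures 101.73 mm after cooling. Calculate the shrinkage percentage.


Shrinkage = (mold - part) / mold * 100
= (103.7 - 101.73) / 103.7 * 100
= 1.97 / 103.7 * 100
= 1.9%

1.9%


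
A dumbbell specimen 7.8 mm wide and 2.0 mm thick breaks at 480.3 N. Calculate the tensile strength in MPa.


Area = width * thickness = 7.8 * 2.0 = 15.6 mm^2
TS = force / area = 480.3 / 15.6 = 30.79 MPa

30.79 MPa


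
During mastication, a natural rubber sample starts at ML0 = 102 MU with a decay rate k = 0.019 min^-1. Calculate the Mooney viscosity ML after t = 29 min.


ML = ML0 * exp(-k * t)
ML = 102 * exp(-0.019 * 29)
ML = 102 * 0.5764
ML = 58.79 MU

58.79 MU


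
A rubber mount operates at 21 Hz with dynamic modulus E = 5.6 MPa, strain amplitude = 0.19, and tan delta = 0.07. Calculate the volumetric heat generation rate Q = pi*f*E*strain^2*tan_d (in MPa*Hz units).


Q = pi * f * E * strain^2 * tan_d
= pi * 21 * 5.6 * 0.19^2 * 0.07
= pi * 21 * 5.6 * 0.0361 * 0.07
= 0.9336

Q = 0.9336


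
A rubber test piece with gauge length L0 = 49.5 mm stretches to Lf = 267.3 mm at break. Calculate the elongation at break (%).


Elongation = (Lf - L0) / L0 * 100
= (267.3 - 49.5) / 49.5 * 100
= 217.8 / 49.5 * 100
= 440.0%

440.0%


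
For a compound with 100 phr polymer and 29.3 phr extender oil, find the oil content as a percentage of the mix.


Oil % = oil / (100 + oil) * 100
= 29.3 / (100 + 29.3) * 100
= 29.3 / 129.3 * 100
= 22.66%

22.66%


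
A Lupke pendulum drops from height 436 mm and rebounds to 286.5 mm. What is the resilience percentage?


Resilience = h_rebound / h_drop * 100
= 286.5 / 436 * 100
= 65.7%

65.7%


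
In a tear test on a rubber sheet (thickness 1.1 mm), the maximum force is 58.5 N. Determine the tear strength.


Tear strength = force / thickness
= 58.5 / 1.1
= 53.18 N/mm

53.18 N/mm


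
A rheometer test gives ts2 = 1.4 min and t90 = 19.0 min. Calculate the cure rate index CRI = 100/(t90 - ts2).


CRI = 100 / (t90 - ts2)
= 100 / (19.0 - 1.4)
= 100 / 17.6
= 5.68 min^-1

5.68 min^-1


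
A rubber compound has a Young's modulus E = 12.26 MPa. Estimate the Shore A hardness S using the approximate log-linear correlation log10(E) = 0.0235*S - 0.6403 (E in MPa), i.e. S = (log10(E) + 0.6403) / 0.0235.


log10(E) = 0.0235*S - 0.6403  =>  S = (log10(E) + 0.6403) / 0.0235
log10(12.26) = 1.088490
S = (1.088490 + 0.6403) / 0.0235 = 1.728790 / 0.0235
S = 73.6

Shore A = 73.6


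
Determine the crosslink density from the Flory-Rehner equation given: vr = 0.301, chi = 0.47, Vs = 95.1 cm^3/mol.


ln(1 - vr) = ln(1 - 0.301) = -0.3581
Numerator = -((-0.3581) + 0.301 + 0.47 * 0.301^2) = 0.0145
Denominator = 95.1 * (0.301^(1/3) - 0.301/2) = 49.4212
nu = 0.0145 / 49.4212 = 2.9384e-04 mol/cm^3

2.9384e-04 mol/cm^3


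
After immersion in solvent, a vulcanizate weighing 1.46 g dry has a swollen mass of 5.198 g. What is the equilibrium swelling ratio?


Q = W_swollen / W_dry
Q = 5.198 / 1.46
Q = 3.56

Q = 3.56


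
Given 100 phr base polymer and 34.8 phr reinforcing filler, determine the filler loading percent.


Filler % = filler / (rubber + filler) * 100
= 34.8 / (100 + 34.8) * 100
= 34.8 / 134.8 * 100
= 25.82%

25.82%


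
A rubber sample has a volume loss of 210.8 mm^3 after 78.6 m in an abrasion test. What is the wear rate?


Rate = volume_loss / distance
= 210.8 / 78.6
= 2.682 mm^3/m

2.682 mm^3/m


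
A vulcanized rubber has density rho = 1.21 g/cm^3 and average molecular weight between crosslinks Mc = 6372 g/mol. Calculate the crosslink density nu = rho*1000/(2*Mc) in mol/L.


nu = rho * 1000 / (2 * Mc)
nu = 1.21 * 1000 / (2 * 6372)
nu = 1210.0 / 12744
nu = 0.0949 mol/L

0.0949 mol/L


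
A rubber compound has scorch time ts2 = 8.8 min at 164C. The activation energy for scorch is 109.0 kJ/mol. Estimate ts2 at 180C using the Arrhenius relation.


Convert temperatures: T1 = 164 + 273.15 = 437.15 K, T2 = 180 + 273.15 = 453.15 K
ts2_new = 8.8 * exp(109000 / 8.314 * (1/453.15 - 1/437.15))
1/T2 - 1/T1 = -8.0770e-05
ts2_new = 3.05 min

3.05 min
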